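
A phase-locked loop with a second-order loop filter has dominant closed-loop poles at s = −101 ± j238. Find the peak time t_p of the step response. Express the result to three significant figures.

t_p ≈ 0.0132 s

t_p = π/ω_d with ω_d = 238 (the imaginary part), so t_p = 0.0132 s.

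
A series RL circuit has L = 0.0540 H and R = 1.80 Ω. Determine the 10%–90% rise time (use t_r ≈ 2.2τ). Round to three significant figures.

t_r ≈ 0.0660 s

τ = L/R = 0.0540/1.80 = 0.0300 s.
t_r ≈ 2.2τ = 0.0660 s.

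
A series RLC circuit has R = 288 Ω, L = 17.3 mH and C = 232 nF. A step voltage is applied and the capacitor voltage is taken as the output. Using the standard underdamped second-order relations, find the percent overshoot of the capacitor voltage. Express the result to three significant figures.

For a series RLC circuit (capacitor voltage as output), ω_n = 1/√(LC) = 1/√(17.3 mH · 232 nF) = 15800 rad/s.
ζ = (R/2)·√(C/L) = (288/2)·√(232 nF/17.3 mH) = 0.527.
Overshoot: exp(−π·0.527/√(1−0.527²)) = 0.142, i.e. 14.2%.

%OS ≈ 14.2%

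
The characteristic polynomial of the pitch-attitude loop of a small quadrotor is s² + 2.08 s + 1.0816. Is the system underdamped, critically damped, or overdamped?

critically damped

a² − 4b = 2.08² − 4·1.0816 = 0 (repeated real root); the system is critically damped.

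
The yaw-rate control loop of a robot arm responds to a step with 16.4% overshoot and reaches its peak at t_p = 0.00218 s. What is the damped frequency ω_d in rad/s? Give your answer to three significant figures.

ω_d ≈ 1440 rad/s

t_p = π/ω_d, so ω_d = π/0.00218 = 1440 rad/s.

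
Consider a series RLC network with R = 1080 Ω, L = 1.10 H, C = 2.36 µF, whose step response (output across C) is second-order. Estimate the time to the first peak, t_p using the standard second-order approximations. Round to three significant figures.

For a series RLC circuit (capacitor voltage as output), ω_n = 1/√(LC) = 1/√(1.10 H · 2.36 µF) = 621 rad/s.
ζ = (R/2)·√(C/L) = (1080/2)·√(2.36 µF/1.10 H) = 0.791.
The damped frequency ω_d = ω_n√(1−ζ²) = 380 rad/s. t_p = π/ω_d = 0.00827 s.

t_p ≈ 0.00827 s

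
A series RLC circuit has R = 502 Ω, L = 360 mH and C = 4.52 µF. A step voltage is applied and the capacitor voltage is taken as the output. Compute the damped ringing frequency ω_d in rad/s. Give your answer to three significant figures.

ω_d ≈ 358 rad/s

For a series RLC circuit (capacitor voltage as output), ω_n = 1/√(LC) = 1/√(360 mH · 4.52 µF) = 784 rad/s.
ζ = (R/2)·√(C/L) = (502/2)·√(4.52 µF/360 mH) = 0.889.
ω_d = ω_n√(1−ζ²) = 358 rad/s.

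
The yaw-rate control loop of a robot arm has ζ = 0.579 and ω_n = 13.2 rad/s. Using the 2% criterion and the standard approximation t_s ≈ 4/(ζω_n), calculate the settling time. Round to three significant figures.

t_s ≈ 0.523 s

t_s ≈ 4/(ζω_n) = 4/(0.579 × 13.2) = 0.523 s.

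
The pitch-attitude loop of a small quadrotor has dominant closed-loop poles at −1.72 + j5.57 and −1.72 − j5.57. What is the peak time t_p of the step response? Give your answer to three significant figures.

t_p ≈ 0.564 s

t_p = π/ω_d with ω_d = 5.57 (the imaginary part), so t_p = 0.564 s.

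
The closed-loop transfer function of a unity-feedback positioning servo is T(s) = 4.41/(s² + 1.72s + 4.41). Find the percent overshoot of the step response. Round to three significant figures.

Comparing the denominator to s² + 2ζω_n s + ω_n²: ω_n = √4.41 = 2.10 rad/s, and 2ζω_n = 1.72 so ζ = 1.72/(2·2.10) = 0.410.
%OS = 100 e^{−πζ/√(1−ζ²)} with ζ = 0.410 gives 24.4%.

%OS ≈ 24.4%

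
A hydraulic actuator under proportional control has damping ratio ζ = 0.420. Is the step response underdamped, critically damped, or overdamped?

underdamped

Since ζ = 0.420 < 1, the system is underdamped.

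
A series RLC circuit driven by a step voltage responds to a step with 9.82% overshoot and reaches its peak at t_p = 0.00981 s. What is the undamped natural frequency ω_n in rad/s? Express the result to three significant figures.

ω_n ≈ 398 rad/s

From the overshoot, ζ = −ln(OS)/√(π²+ln²(OS)) = 0.594.
t_p = π/ω_d ⇒ ω_d = 320 rad/s; then ω_n = ω_d/√(1−ζ²) = 398 rad/s.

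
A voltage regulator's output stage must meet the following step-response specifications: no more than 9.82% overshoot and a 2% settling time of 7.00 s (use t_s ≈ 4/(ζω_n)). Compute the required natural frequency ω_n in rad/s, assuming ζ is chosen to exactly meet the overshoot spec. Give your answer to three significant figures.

ω_n ≈ 0.962 rad/s

ζ = −ln(OS)/√(π² + (ln OS)²). With OS = 0.0982, ln OS = −2.321 and ζ = 2.321/3.906 = 0.594.
Then ω_n = 4/(ζ t_s) = 4/(0.594 × 7.00) = 0.962 rad/s.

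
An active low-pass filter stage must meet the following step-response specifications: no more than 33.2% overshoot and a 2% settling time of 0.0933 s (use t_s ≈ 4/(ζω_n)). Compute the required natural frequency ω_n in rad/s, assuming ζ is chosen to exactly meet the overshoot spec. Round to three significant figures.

Inverting the overshoot relation: ζ = |ln 0.332|/√(π² + ln²0.332) = 0.331.
From t_s ≈ 4/(ζω_n): ω_n = 4/(ζ·t_s) = 4/(0.331·0.0933) = 129 rad/s.

ω_n ≈ 129 rad/s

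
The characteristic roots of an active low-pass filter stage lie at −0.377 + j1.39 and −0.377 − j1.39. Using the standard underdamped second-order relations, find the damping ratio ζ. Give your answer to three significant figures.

ζ ≈ 0.262

The poles are at −σ ± jω_d with σ = 0.377 and ω_d = 1.39, so ω_n = √(σ²+ω_d²) = 1.44 rad/s and ζ = σ/ω_n = 0.262.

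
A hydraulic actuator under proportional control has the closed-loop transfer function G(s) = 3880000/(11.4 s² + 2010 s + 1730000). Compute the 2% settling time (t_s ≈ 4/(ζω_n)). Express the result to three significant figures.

Dividing through by 11.4: denominator becomes s² + 176.3 s + 151800.
So ω_n = √151800 = 390 rad/s and ζ = 176.3/(2·390) = 0.226.
t_s ≈ 4/(ζω_n) = 0.0454 s.

t_s ≈ 0.0454 s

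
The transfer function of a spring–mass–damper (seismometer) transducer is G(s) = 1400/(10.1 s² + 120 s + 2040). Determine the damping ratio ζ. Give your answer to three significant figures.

ζ ≈ 0.418

Dividing through by 10.1: denominator becomes s² + 11.88 s + 202.0.
So ω_n = √202.0 = 14.2 rad/s and ζ = 11.88/(2·14.2) = 0.418.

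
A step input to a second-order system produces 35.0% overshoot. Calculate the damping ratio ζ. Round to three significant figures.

ζ = −ln(OS)/√(π² + (ln OS)²). With OS = 0.350, ln OS = −1.050 and ζ = 1.050/3.312 = 0.317.

ζ ≈ 0.317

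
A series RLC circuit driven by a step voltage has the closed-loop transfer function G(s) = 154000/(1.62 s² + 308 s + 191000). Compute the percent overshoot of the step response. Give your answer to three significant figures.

Dividing through by 1.62: denominator becomes s² + 190.1 s + 117900.
So ω_n = √117900 = 343 rad/s and ζ = 190.1/(2·343) = 0.277.
%OS = 100·exp(−πζ/√(1−ζ²)) = 40.4%.

%OS ≈ 40.4%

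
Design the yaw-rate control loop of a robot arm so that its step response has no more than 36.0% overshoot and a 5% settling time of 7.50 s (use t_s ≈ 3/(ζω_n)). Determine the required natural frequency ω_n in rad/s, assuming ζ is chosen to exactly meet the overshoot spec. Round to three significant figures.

Inverting the overshoot relation: ζ = |ln 0.360|/√(π² + ln²0.360) = 0.309.
From t_s ≈ 3/(ζω_n): ω_n = 3/(ζ·t_s) = 3/(0.309·7.50) = 1.29 rad/s.

ω_n ≈ 1.29 rad/s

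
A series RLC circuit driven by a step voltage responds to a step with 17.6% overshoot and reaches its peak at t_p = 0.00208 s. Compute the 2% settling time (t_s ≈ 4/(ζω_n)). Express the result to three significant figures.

t_s ≈ 0.00479 s

The overshoot fixes ζ = −ln(OS)/√(π²+ln²(OS)) = 0.484.
From t_p = π/ω_d, ω_d = π/0.00208 = 1510 rad/s, so ω_n = ω_d/√(1−ζ²) = 1730 rad/s.
t_s ≈ 4/(ζω_n) = 4/(0.484·1730) = 0.00479 s.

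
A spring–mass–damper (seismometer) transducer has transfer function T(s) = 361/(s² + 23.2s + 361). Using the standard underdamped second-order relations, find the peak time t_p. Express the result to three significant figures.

ω_n = √361 = 19.0 rad/s; ζ = 23.2/(2·19.0) = 0.611.
ω_d = 19.0·√(1 − 0.611²) = 15.0 rad/s. Then t_p = π/ω_d = 0.209 s.

t_p ≈ 0.209 s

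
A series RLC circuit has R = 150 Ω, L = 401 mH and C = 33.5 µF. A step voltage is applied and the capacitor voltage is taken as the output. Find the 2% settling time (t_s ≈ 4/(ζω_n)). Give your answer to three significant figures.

For a series RLC circuit (capacitor voltage as output), ω_n = 1/√(LC) = 1/√(401 mH · 33.5 µF) = 273 rad/s.
ζ = (R/2)·√(C/L) = (150/2)·√(33.5 µF/401 mH) = 0.686.
t_s ≈ 4/(ζω_n) = 0.0214 s.

t_s ≈ 0.0214 s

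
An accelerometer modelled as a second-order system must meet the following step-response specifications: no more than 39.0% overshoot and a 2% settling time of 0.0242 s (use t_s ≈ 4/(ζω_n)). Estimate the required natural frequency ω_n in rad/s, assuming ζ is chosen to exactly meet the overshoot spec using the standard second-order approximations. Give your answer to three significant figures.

ω_n ≈ 576 rad/s

ζ = −ln(OS)/√(π² + (ln OS)²). With OS = 0.390, ln OS = −0.9416 and ζ = 0.9416/3.280 = 0.287.
Then ω_n = 4/(ζ t_s) = 4/(0.287 × 0.0242) = 576 rad/s.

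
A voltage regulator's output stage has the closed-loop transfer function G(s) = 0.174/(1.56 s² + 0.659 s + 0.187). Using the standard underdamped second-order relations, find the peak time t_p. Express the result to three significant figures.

Dividing through by 1.56: denominator becomes s² + 0.4224 s + 0.1199.
So ω_n = √0.1199 = 0.346 rad/s and ζ = 0.4224/(2·0.346) = 0.610.
ω_d = ω_n√(1−ζ²) = 0.274 rad/s. t_p = π/ω_d = 11.5 s.

t_p ≈ 11.5 s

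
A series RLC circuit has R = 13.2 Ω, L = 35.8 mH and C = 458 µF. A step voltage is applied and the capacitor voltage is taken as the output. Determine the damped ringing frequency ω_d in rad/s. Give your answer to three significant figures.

ω_d ≈ 164 rad/s

For a series RLC circuit (capacitor voltage as output), ω_n = 1/√(LC) = 1/√(35.8 mH · 458 µF) = 247 rad/s.
ζ = (R/2)·√(C/L) = (13.2/2)·√(458 µF/35.8 mH) = 0.747.
ω_d = ω_n√(1−ζ²) = 164 rad/s.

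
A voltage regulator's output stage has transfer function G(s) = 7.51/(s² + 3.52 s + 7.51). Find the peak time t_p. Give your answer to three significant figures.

t_p ≈ 1.50 s

Matching coefficients with s² + 2ζω_n s + ω_n² gives ω_n² = 7.51 ⇒ ω_n = 2.74 rad/s, and ζ = 3.52/(2ω_n) = 0.642.
ω_d = 2.74·√(1 − 0.642²) = 2.10 rad/s. Then t_p = π/ω_d = 1.50 s.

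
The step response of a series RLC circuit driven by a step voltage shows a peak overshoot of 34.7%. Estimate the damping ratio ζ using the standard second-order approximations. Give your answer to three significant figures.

ζ ≈ 0.319

From %OS = 100·exp(−πζ/√(1−ζ²)), invert to get ζ = −ln(OS)/√(π² + ln²(OS)) with OS = 0.347.
−ln 0.347 = 1.058, so ζ = 1.058/√(π² + 1.120) = 0.319.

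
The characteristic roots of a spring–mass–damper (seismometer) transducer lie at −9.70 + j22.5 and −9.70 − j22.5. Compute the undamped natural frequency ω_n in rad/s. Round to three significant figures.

With σ = 9.70, ω_d = 22.5: ω_n = √(σ²+ω_d²) = 24.5 rad/s, ζ = σ/ω_n = 0.396.

ω_n ≈ 24.5 rad/s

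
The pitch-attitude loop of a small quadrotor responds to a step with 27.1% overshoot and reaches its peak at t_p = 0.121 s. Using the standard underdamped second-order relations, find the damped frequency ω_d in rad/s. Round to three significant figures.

ω_d ≈ 26.0 rad/s

t_p = π/ω_d, so ω_d = π/0.121 = 26.0 rad/s.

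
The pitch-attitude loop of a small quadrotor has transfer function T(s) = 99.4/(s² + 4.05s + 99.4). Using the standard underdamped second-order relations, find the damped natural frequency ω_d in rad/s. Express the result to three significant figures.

Matching coefficients with s² + 2ζω_n s + ω_n² gives ω_n² = 99.4 ⇒ ω_n = 9.97 rad/s, and ζ = 4.05/(2ω_n) = 0.203.
ω_d = 9.97·√(1 − 0.203²) = 9.76 rad/s.

ω_d ≈ 9.76 rad/s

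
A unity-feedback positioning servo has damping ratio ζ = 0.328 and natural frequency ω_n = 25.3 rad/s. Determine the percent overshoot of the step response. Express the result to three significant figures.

For an underdamped second-order system, %OS = 100·exp(−πζ/√(1−ζ²)).
πζ/√(1−ζ²) = π·0.328/√(1−0.108) = 1.091, so %OS = 100·e^(−1.091) = 33.6%.

%OS ≈ 33.6%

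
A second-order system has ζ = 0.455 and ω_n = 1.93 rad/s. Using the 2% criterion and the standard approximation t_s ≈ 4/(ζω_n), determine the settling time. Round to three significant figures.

t_s ≈ 4.56 s

t_s ≈ 4/(ζω_n) = 4/(0.455 × 1.93) = 4.56 s.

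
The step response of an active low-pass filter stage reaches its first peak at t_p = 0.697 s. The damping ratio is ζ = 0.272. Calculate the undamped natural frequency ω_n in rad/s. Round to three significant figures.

ω_n ≈ 4.68 rad/s

Peak time t_p = π/ω_d, so ω_d = π/t_p = π/0.697 = 4.51 rad/s.
ω_n = ω_d/√(1−ζ²) = 4.51/√0.926 = 4.68 rad/s.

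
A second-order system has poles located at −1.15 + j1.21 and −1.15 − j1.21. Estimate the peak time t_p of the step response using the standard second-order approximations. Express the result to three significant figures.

t_p ≈ 2.60 s

t_p = π/ω_d with ω_d = 1.21 (the imaginary part), so t_p = 2.60 s.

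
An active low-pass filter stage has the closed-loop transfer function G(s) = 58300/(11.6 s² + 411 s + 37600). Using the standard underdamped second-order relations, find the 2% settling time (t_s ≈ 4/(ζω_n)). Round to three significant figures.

t_s ≈ 0.226 s

Dividing through by 11.6: denominator becomes s² + 35.43 s + 3241.
So ω_n = √3241 = 56.9 rad/s and ζ = 35.43/(2·56.9) = 0.311.
t_s ≈ 4/(ζω_n) = 0.226 s.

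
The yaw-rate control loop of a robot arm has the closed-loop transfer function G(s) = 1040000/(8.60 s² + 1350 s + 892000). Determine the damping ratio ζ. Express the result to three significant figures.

Dividing through by 8.60: denominator becomes s² + 157.0 s + 103700.
So ω_n = √103700 = 322 rad/s and ζ = 157.0/(2·322) = 0.244.

ζ ≈ 0.244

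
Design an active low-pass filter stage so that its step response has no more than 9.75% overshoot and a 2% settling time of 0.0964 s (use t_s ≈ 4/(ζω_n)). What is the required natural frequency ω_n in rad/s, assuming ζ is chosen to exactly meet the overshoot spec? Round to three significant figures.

ω_n ≈ 69.7 rad/s

Inverting the overshoot relation: ζ = |ln 0.0975|/√(π² + ln²0.0975) = 0.595.
Then ω_n = 4/(ζ t_s) = 4/(0.595 × 0.0964) = 69.7 rad/s.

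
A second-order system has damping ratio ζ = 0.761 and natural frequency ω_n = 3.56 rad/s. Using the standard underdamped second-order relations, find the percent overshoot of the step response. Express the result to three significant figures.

%OS ≈ 2.51%

For an underdamped second-order system, %OS = 100·exp(−πζ/√(1−ζ²)).
πζ/√(1−ζ²) = π·0.761/√(1−0.579) = 3.685, so %OS = 100·e^(−3.685) = 2.51%.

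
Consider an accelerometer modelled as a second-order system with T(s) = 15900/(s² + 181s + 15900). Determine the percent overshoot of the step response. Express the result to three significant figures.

ω_n = √15900 = 126 rad/s; ζ = 181/(2·126) = 0.718.
Overshoot: exp(−π·0.718/√(1−0.718²)) = 0.0392, i.e. 3.92%.

%OS ≈ 3.92%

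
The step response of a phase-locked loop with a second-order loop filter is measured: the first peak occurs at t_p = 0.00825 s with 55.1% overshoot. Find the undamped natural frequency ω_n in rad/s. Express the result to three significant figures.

The overshoot fixes ζ = −ln(OS)/√(π²+ln²(OS)) = 0.186.
From t_p = π/ω_d, ω_d = π/0.00825 = 381 rad/s, so ω_n = ω_d/√(1−ζ²) = 388 rad/s.

ω_n ≈ 388 rad/s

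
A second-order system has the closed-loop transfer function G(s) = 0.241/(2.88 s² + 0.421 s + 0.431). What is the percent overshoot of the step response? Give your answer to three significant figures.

Dividing through by 2.88: denominator becomes s² + 0.1462 s + 0.1497.
So ω_n = √0.1497 = 0.387 rad/s and ζ = 0.1462/(2·0.387) = 0.189.
%OS = 100 e^{−πζ/√(1−ζ²)} with ζ = 0.189 gives 54.6%.

%OS ≈ 54.6%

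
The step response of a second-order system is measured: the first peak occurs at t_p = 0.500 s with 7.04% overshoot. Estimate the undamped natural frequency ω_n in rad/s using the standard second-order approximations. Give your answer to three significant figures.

ω_n ≈ 8.22 rad/s

ζ from %OS: ζ = |ln 0.0704|/√(π²+ln²0.0704) = 0.645.
From t_p = π/ω_d, ω_d = π/0.500 = 6.28 rad/s, so ω_n = ω_d/√(1−ζ²) = 8.22 rad/s.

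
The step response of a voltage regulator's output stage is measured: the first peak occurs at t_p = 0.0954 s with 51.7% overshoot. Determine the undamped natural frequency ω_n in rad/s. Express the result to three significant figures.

From the overshoot, ζ = −ln(OS)/√(π²+ln²(OS)) = 0.206.
t_p = π/ω_d ⇒ ω_d = 32.9 rad/s; then ω_n = ω_d/√(1−ζ²) = 33.6 rad/s.

ω_n ≈ 33.6 rad/s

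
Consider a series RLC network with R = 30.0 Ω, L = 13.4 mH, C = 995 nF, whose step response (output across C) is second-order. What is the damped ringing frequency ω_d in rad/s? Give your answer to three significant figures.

ω_d ≈ 8590 rad/s

For a series RLC circuit (capacitor voltage as output), ω_n = 1/√(LC) = 1/√(13.4 mH · 995 nF) = 8660 rad/s.
ζ = (R/2)·√(C/L) = (30.0/2)·√(995 nF/13.4 mH) = 0.129.
ω_d = ω_n√(1−ζ²) = 8590 rad/s.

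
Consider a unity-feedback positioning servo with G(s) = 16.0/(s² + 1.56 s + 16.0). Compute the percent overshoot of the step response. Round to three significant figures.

Matching coefficients with s² + 2ζω_n s + ω_n² gives ω_n² = 16.0 ⇒ ω_n = 4.00 rad/s, and ζ = 1.56/(2ω_n) = 0.195.
Overshoot: exp(−π·0.195/√(1−0.195²)) = 0.535, i.e. 53.5%.

%OS ≈ 53.5%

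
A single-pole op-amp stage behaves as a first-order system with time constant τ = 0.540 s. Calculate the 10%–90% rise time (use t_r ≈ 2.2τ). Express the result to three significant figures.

t_r ≈ 2.2τ = 1.19 s.

t_r ≈ 1.19 s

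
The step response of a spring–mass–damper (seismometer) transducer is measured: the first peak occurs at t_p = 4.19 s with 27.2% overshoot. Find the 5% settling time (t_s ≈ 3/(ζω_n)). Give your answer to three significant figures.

ζ from %OS: ζ = |ln 0.272|/√(π²+ln²0.272) = 0.383.
t_p = π/ω_d ⇒ ω_d = 0.750 rad/s; then ω_n = ω_d/√(1−ζ²) = 0.812 rad/s.
t_s ≈ 3/(ζω_n) = 3/(0.383·0.812) = 9.65 s.

t_s ≈ 9.65 s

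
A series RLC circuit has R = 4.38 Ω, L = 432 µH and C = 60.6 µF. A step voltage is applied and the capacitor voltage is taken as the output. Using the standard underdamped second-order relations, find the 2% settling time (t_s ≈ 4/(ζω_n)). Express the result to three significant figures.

For a series RLC circuit (capacitor voltage as output), ω_n = 1/√(LC) = 1/√(432 µH · 60.6 µF) = 6180 rad/s.
ζ = (R/2)·√(C/L) = (4.38/2)·√(60.6 µF/432 µH) = 0.820.
t_s ≈ 4/(ζω_n) = 0.000789 s.

t_s ≈ 0.000789 s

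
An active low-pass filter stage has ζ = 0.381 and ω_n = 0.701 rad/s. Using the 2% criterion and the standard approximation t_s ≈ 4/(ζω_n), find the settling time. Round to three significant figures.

t_s ≈ 15.0 s

t_s ≈ 4/(ζω_n) = 4/(0.381 × 0.701) = 15.0 s.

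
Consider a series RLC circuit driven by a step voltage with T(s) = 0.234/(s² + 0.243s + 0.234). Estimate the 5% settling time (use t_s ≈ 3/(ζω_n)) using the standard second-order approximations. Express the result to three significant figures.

t_s ≈ 24.7 s

Matching coefficients with s² + 2ζω_n s + ω_n² gives ω_n² = 0.234 ⇒ ω_n = 0.484 rad/s, and ζ = 0.243/(2ω_n) = 0.251.
t_s ≈ 3/(ζω_n) = 3/(0.251·0.484) = 24.7 s.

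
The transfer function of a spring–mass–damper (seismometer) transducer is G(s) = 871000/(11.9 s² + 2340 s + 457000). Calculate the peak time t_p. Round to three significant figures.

Dividing through by 11.9: denominator becomes s² + 196.6 s + 38400.
So ω_n = √38400 = 196 rad/s and ζ = 196.6/(2·196) = 0.502.
The damped frequency ω_d = ω_n√(1−ζ²) = 170 rad/s. t_p = π/ω_d = 0.0185 s.

t_p ≈ 0.0185 s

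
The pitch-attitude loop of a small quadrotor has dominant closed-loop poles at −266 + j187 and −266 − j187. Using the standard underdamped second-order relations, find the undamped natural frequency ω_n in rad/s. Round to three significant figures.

ω_n ≈ 325 rad/s

|pole| = ω_n = √(266² + 187²) = 325 rad/s; ζ = cos θ = σ/ω_n = 0.818.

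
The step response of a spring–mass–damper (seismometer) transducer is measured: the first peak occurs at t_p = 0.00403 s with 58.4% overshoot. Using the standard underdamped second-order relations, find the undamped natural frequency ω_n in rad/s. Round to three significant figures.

ω_n ≈ 791 rad/s

From the overshoot, ζ = −ln(OS)/√(π²+ln²(OS)) = 0.169.
From t_p = π/ω_d, ω_d = π/0.00403 = 780 rad/s, so ω_n = ω_d/√(1−ζ²) = 791 rad/s.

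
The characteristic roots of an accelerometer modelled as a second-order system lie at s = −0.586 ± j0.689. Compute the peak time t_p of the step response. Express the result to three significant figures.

t_p = π/ω_d with ω_d = 0.689 (the imaginary part), so t_p = 4.56 s.

t_p ≈ 4.56 s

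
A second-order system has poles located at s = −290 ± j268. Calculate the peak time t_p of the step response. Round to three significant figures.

t_p ≈ 0.0117 s

t_p = π/ω_d with ω_d = 268 (the imaginary part), so t_p = 0.0117 s.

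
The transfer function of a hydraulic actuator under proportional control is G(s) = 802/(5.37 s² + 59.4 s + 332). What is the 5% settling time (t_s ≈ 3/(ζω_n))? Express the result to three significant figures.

Dividing through by 5.37: denominator becomes s² + 11.06 s + 61.82.
So ω_n = √61.82 = 7.86 rad/s and ζ = 11.06/(2·7.86) = 0.703.
t_s ≈ 3/(ζω_n) = 0.542 s.

t_s ≈ 0.542 s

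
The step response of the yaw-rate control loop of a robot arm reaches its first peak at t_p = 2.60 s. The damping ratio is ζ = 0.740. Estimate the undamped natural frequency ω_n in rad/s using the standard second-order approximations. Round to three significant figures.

Peak time t_p = π/ω_d, so ω_d = π/t_p = π/2.60 = 1.21 rad/s.
ω_n = ω_d/√(1−ζ²) = 1.21/√0.452 = 1.80 rad/s.

ω_n ≈ 1.80 rad/s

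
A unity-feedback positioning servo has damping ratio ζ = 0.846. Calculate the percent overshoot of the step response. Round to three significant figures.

For an underdamped second-order system, %OS = 100·exp(−πζ/√(1−ζ²)).
πζ/√(1−ζ²) = π·0.846/√(1−0.716) = 4.985, so %OS = 100·e^(−4.985) = 0.684%.

%OS ≈ 0.684%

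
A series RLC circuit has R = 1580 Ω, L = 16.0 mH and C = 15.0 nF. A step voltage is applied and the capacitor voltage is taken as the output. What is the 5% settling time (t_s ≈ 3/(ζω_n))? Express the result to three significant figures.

t_s ≈ 0.0000608 s

For a series RLC circuit (capacitor voltage as output), ω_n = 1/√(LC) = 1/√(16.0 mH · 15.0 nF) = 64500 rad/s.
ζ = (R/2)·√(C/L) = (1580/2)·√(15.0 nF/16.0 mH) = 0.765.
t_s ≈ 3/(ζω_n) = 0.0000608 s.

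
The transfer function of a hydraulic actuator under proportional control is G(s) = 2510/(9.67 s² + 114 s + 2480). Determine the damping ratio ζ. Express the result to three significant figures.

Dividing through by 9.67: denominator becomes s² + 11.79 s + 256.5.
So ω_n = √256.5 = 16.0 rad/s and ζ = 11.79/(2·16.0) = 0.368.

ζ ≈ 0.368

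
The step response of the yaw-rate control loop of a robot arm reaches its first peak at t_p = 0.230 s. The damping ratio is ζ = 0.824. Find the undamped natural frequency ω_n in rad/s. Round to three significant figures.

Peak time t_p = π/ω_d, so ω_d = π/t_p = π/0.230 = 13.7 rad/s.
ω_n = ω_d/√(1−ζ²) = 13.7/√0.321 = 24.1 rad/s.

ω_n ≈ 24.1 rad/s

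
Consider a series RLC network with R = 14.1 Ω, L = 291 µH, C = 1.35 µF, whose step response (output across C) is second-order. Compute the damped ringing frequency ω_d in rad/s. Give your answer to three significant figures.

For a series RLC circuit (capacitor voltage as output), ω_n = 1/√(LC) = 1/√(291 µH · 1.35 µF) = 50500 rad/s.
ζ = (R/2)·√(C/L) = (14.1/2)·√(1.35 µF/291 µH) = 0.480.
ω_d = ω_n√(1−ζ²) = 44300 rad/s.

ω_d ≈ 44300 rad/s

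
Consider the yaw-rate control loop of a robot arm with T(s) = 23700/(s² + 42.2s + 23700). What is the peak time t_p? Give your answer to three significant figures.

Comparing the denominator to s² + 2ζω_n s + ω_n²: ω_n = √23700 = 154 rad/s, and 2ζω_n = 42.2 so ζ = 42.2/(2·154) = 0.137.
ω_d = ω_n√(1−ζ²) = 152 rad/s. Then t_p = π/ω_d = 0.0206 s.

t_p ≈ 0.0206 s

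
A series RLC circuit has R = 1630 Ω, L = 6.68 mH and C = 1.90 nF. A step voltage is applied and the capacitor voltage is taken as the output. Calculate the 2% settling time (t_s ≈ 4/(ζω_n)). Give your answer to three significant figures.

For a series RLC circuit (capacitor voltage as output), ω_n = 1/√(LC) = 1/√(6.68 mH · 1.90 nF) = 281000 rad/s.
ζ = (R/2)·√(C/L) = (1630/2)·√(1.90 nF/6.68 mH) = 0.435.
t_s ≈ 4/(ζω_n) = 0.0000328 s.

t_s ≈ 0.0000328 s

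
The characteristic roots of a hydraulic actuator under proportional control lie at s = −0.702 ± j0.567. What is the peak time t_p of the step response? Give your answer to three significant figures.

t_p = π/ω_d with ω_d = 0.567 (the imaginary part), so t_p = 5.54 s.

t_p ≈ 5.54 s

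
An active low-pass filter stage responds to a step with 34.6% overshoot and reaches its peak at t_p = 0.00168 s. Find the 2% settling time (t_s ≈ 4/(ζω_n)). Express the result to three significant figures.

The overshoot fixes ζ = −ln(OS)/√(π²+ln²(OS)) = 0.320.
t_p = π/ω_d ⇒ ω_d = 1870 rad/s; then ω_n = ω_d/√(1−ζ²) = 1970 rad/s.
t_s ≈ 4/(ζω_n) = 4/(0.320·1970) = 0.00633 s.

t_s ≈ 0.00633 s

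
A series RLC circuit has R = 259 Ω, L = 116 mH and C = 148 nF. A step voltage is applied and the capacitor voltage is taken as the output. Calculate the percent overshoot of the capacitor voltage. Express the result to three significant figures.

For a series RLC circuit (capacitor voltage as output), ω_n = 1/√(LC) = 1/√(116 mH · 148 nF) = 7630 rad/s.
ζ = (R/2)·√(C/L) = (259/2)·√(148 nF/116 mH) = 0.146.
%OS = 100 e^{−πζ/√(1−ζ²)} with ζ = 0.146 gives 62.8%.

%OS ≈ 62.8%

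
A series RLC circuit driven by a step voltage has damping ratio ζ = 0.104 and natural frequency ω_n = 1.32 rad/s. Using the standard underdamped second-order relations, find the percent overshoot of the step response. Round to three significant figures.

%OS ≈ 72.0%

For an underdamped second-order system, %OS = 100·exp(−πζ/√(1−ζ²)).
πζ/√(1−ζ²) = π·0.104/√(1−0.0108) = 0.3285, so %OS = 100·e^(−0.3285) = 72.0%.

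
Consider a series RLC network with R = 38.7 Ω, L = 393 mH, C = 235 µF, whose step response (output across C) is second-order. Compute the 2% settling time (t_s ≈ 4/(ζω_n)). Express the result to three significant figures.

For a series RLC circuit (capacitor voltage as output), ω_n = 1/√(LC) = 1/√(393 mH · 235 µF) = 104 rad/s.
ζ = (R/2)·√(C/L) = (38.7/2)·√(235 µF/393 mH) = 0.473.
t_s ≈ 4/(ζω_n) = 0.0812 s.

t_s ≈ 0.0812 s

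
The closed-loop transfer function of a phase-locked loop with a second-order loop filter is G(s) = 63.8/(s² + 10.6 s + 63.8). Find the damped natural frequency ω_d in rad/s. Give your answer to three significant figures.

ω_d ≈ 5.98 rad/s

Matching coefficients with s² + 2ζω_n s + ω_n² gives ω_n² = 63.8 ⇒ ω_n = 7.99 rad/s, and ζ = 10.6/(2ω_n) = 0.664.
The damped frequency ω_d = ω_n√(1−ζ²) = 5.98 rad/s.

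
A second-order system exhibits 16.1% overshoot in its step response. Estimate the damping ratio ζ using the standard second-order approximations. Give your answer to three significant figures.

ζ = −ln(OS)/√(π² + (ln OS)²). With OS = 0.161, ln OS = −1.826 and ζ = 1.826/3.634 = 0.503.

ζ ≈ 0.503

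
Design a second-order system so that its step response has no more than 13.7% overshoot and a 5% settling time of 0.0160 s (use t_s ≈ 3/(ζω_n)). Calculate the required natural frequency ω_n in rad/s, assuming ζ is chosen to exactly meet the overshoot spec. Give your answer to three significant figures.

ζ = −ln(OS)/√(π² + (ln OS)²). With OS = 0.137, ln OS = −1.988 and ζ = 1.988/3.718 = 0.535.
Then ω_n = 3/(ζ t_s) = 3/(0.535 × 0.0160) = 351 rad/s.

ω_n ≈ 351 rad/s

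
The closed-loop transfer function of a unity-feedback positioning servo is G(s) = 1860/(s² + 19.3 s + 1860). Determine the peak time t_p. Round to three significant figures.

t_p ≈ 0.0747 s

Matching coefficients with s² + 2ζω_n s + ω_n² gives ω_n² = 1860 ⇒ ω_n = 43.1 rad/s, and ζ = 19.3/(2ω_n) = 0.224.
ω_d = 43.1·√(1 − 0.224²) = 42.0 rad/s. Then t_p = π/ω_d = 0.0747 s.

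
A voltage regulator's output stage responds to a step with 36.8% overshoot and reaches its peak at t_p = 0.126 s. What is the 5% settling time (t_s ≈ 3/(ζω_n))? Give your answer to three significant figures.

The overshoot fixes ζ = −ln(OS)/√(π²+ln²(OS)) = 0.303.
From t_p = π/ω_d, ω_d = π/0.126 = 24.9 rad/s, so ω_n = ω_d/√(1−ζ²) = 26.2 rad/s.
t_s ≈ 3/(ζω_n) = 3/(0.303·26.2) = 0.378 s.

t_s ≈ 0.378 s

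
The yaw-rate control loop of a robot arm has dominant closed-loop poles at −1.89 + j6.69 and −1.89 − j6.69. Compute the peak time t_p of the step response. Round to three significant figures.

t_p = π/ω_d with ω_d = 6.69 (the imaginary part), so t_p = 0.470 s.

t_p ≈ 0.470 s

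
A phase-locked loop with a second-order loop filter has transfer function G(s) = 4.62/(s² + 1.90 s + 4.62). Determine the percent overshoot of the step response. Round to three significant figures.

%OS ≈ 21.3%

Comparing the denominator to s² + 2ζω_n s + ω_n²: ω_n = √4.62 = 2.15 rad/s, and 2ζω_n = 1.90 so ζ = 1.90/(2·2.15) = 0.442.
%OS = 100·exp(−πζ/√(1−ζ²)) = 21.3%.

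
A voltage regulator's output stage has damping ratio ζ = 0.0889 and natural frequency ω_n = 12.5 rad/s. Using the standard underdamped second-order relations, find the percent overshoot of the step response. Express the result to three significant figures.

For an underdamped second-order system, %OS = 100·exp(−πζ/√(1−ζ²)).
πζ/√(1−ζ²) = π·0.0889/√(1−0.00790) = 0.2804, so %OS = 100·e^(−0.2804) = 75.5%.

%OS ≈ 75.5%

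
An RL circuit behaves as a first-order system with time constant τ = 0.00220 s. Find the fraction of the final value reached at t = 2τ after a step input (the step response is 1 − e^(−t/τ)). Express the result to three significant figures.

y(t)/y_∞ = 1 − e^(−t/τ) = 1 − e^(−2) = 1 − e^(−2.00) = 0.865.

y/y_∞ ≈ 0.865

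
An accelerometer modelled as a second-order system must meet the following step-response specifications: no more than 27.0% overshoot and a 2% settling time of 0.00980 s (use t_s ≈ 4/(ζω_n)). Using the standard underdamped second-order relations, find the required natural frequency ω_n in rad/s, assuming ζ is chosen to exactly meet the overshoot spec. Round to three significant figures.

ζ = −ln(OS)/√(π² + (ln OS)²). With OS = 0.270, ln OS = −1.309 and ζ = 1.309/3.404 = 0.385.
From t_s ≈ 4/(ζω_n): ω_n = 4/(ζ·t_s) = 4/(0.385·0.00980) = 1060 rad/s.

ω_n ≈ 1060 rad/s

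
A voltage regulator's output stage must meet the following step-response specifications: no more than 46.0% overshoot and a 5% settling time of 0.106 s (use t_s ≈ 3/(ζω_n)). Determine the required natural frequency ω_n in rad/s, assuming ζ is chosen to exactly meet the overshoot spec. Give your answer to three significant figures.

From %OS = 100·exp(−πζ/√(1−ζ²)), invert to get ζ = −ln(OS)/√(π² + ln²(OS)) with OS = 0.460.
−ln 0.460 = 0.7765, so ζ = 0.7765/√(π² + 0.6030) = 0.240.
From t_s ≈ 3/(ζω_n): ω_n = 3/(ζ·t_s) = 3/(0.240·0.106) = 118 rad/s.

ω_n ≈ 118 rad/s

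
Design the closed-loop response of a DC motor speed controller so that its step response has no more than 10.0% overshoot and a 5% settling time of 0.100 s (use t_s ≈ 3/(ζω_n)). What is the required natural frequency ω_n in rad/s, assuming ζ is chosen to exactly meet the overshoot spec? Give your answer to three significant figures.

ω_n ≈ 50.7 rad/s

ζ = −ln(OS)/√(π² + (ln OS)²). With OS = 0.100, ln OS = −2.303 and ζ = 2.303/3.895 = 0.591.
From t_s ≈ 3/(ζω_n): ω_n = 3/(ζ·t_s) = 3/(0.591·0.100) = 50.7 rad/s.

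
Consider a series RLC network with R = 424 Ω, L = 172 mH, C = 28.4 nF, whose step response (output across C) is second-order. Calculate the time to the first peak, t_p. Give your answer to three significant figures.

For a series RLC circuit (capacitor voltage as output), ω_n = 1/√(LC) = 1/√(172 mH · 28.4 nF) = 14300 rad/s.
ζ = (R/2)·√(C/L) = (424/2)·√(28.4 nF/172 mH) = 0.0861.
The damped frequency ω_d = ω_n√(1−ζ²) = 14300 rad/s. t_p = π/ω_d = 0.000220 s.

t_p ≈ 0.000220 s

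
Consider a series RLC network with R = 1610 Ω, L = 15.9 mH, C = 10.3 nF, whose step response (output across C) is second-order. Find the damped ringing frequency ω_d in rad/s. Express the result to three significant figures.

ω_d ≈ 59500 rad/s

For a series RLC circuit (capacitor voltage as output), ω_n = 1/√(LC) = 1/√(15.9 mH · 10.3 nF) = 78100 rad/s.
ζ = (R/2)·√(C/L) = (1610/2)·√(10.3 nF/15.9 mH) = 0.648.
ω_d = ω_n√(1−ζ²) = 59500 rad/s.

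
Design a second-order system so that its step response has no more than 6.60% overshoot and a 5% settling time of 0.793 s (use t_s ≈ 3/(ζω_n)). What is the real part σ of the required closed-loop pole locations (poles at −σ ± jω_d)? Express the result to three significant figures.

σ ≈ 3.78

The settling-time spec alone fixes σ = ζω_n = 3/t_s = 3/0.793 = 3.78.
(Overshoot then fixes ζ = 0.654 and hence ω_d = σ·√(1−ζ²)/ζ = 4.37 rad/s.)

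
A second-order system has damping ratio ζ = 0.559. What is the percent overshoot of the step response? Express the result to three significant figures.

%OS ≈ 12.0%

For an underdamped second-order system, %OS = 100·exp(−πζ/√(1−ζ²)).
πζ/√(1−ζ²) = π·0.559/√(1−0.312) = 2.118, so %OS = 100·e^(−2.118) = 12.0%.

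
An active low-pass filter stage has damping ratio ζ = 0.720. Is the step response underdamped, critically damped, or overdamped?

underdamped

Since ζ = 0.720 < 1, the system is underdamped.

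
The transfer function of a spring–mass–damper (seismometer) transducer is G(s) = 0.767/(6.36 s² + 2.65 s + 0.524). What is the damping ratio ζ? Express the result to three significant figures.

ζ ≈ 0.726

Dividing through by 6.36: denominator becomes s² + 0.4167 s + 0.08239.
So ω_n = √0.08239 = 0.287 rad/s and ζ = 0.4167/(2·0.287) = 0.726.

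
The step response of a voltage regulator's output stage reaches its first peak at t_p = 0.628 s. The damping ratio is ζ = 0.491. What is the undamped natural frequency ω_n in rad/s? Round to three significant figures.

Peak time t_p = π/ω_d, so ω_d = π/t_p = π/0.628 = 5.00 rad/s.
ω_n = ω_d/√(1−ζ²) = 5.00/√0.759 = 5.74 rad/s.

ω_n ≈ 5.74 rad/s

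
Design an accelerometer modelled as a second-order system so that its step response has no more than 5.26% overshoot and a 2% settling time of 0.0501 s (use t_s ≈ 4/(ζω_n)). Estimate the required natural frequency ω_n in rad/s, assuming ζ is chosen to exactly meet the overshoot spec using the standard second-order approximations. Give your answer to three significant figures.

ω_n ≈ 117 rad/s

Inverting the overshoot relation: ζ = |ln 0.0526|/√(π² + ln²0.0526) = 0.684.
Then ω_n = 4/(ζ t_s) = 4/(0.684 × 0.0501) = 117 rad/s.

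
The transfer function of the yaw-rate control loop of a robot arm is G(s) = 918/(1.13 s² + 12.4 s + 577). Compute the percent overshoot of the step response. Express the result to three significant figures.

%OS ≈ 45.6%

Dividing through by 1.13: denominator becomes s² + 10.97 s + 510.6.
So ω_n = √510.6 = 22.6 rad/s and ζ = 10.97/(2·22.6) = 0.243.
%OS = 100 e^{−πζ/√(1−ζ²)} with ζ = 0.243 gives 45.6%.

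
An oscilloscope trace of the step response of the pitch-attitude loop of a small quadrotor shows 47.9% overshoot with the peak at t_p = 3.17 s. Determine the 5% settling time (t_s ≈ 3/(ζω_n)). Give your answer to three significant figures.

The overshoot fixes ζ = −ln(OS)/√(π²+ln²(OS)) = 0.228.
t_p = π/ω_d ⇒ ω_d = 0.991 rad/s; then ω_n = ω_d/√(1−ζ²) = 1.02 rad/s.
t_s ≈ 3/(ζω_n) = 3/(0.228·1.02) = 12.9 s.

t_s ≈ 12.9 s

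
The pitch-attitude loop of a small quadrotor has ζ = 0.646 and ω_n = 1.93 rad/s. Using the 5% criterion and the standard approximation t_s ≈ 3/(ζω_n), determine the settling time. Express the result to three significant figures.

t_s ≈ 2.41 s

t_s ≈ 3/(ζω_n) = 3/(0.646 × 1.93) = 2.41 s.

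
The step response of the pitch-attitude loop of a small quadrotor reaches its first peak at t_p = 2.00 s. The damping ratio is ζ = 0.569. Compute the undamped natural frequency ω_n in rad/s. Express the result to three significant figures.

ω_n ≈ 1.91 rad/s

Peak time t_p = π/ω_d, so ω_d = π/t_p = π/2.00 = 1.57 rad/s.
ω_n = ω_d/√(1−ζ²) = 1.57/√0.676 = 1.91 rad/s.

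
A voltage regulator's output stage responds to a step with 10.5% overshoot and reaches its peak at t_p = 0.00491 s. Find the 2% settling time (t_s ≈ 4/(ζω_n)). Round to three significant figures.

t_s ≈ 0.00871 s

From the overshoot, ζ = −ln(OS)/√(π²+ln²(OS)) = 0.583.
t_p = π/ω_d ⇒ ω_d = 640 rad/s; then ω_n = ω_d/√(1−ζ²) = 787 rad/s.
t_s ≈ 4/(ζω_n) = 4/(0.583·787) = 0.00871 s.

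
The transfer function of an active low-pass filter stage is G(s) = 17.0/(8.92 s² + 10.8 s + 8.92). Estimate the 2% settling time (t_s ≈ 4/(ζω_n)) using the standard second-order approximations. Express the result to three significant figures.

Dividing through by 8.92: denominator becomes s² + 1.211 s + 1.000.
So ω_n = √1.000 = 1.00 rad/s and ζ = 1.211/(2·1.00) = 0.605.
t_s ≈ 4/(ζω_n) = 6.61 s.

t_s ≈ 6.61 s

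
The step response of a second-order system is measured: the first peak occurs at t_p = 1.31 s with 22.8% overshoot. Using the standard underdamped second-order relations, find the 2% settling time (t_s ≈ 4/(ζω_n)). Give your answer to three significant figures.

t_s ≈ 3.54 s

ζ from %OS: ζ = |ln 0.228|/√(π²+ln²0.228) = 0.426.
From t_p = π/ω_d, ω_d = π/1.31 = 2.40 rad/s, so ω_n = ω_d/√(1−ζ²) = 2.65 rad/s.
t_s ≈ 4/(ζω_n) = 4/(0.426·2.65) = 3.54 s.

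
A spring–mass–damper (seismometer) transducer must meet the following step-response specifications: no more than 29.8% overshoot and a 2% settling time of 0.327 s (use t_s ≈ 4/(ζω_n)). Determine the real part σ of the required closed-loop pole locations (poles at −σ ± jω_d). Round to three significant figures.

The settling-time spec alone fixes σ = ζω_n = 4/t_s = 4/0.327 = 12.2.
(Overshoot then fixes ζ = 0.360 and hence ω_d = σ·√(1−ζ²)/ζ = 31.7 rad/s.)

σ ≈ 12.2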